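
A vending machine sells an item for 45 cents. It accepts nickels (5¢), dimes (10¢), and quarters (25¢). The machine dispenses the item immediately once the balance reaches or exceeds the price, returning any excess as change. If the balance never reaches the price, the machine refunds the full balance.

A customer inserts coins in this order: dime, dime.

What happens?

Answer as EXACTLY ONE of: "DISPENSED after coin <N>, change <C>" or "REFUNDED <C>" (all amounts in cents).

Price: 45¢
Coin 1 (dime, 10¢): balance = 10¢
Coin 2 (dime, 10¢): balance = 20¢
All coins inserted, balance 20¢ < price 45¢ → REFUND 20¢

Answer: REFUNDED 20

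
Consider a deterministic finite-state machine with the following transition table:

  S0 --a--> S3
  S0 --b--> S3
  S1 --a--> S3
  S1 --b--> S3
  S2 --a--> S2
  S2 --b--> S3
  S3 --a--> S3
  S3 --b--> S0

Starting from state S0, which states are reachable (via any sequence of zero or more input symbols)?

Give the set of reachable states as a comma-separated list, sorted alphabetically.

Answer: S0, S3

Derivation:
BFS from S0:
  visit S0: S0--a-->S3 (new), S0--b-->S3 (seen)
  visit S3: S3--a-->S3 (seen), S3--b-->S0 (seen)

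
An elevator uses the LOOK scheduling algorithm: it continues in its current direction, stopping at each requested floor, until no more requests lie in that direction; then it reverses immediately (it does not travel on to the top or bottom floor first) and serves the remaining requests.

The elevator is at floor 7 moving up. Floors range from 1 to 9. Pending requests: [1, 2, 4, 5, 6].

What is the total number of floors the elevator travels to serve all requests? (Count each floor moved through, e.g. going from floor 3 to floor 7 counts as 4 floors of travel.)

Start at floor 7 moving up, LOOK stop order: [6, 5, 4, 2, 1]
  7 → 6: |6-7| = 1, total = 1
  6 → 5: |5-6| = 1, total = 2
  5 → 4: |4-5| = 1, total = 3
  4 → 2: |2-4| = 2, total = 5
  2 → 1: |1-2| = 1, total = 6

Answer: 6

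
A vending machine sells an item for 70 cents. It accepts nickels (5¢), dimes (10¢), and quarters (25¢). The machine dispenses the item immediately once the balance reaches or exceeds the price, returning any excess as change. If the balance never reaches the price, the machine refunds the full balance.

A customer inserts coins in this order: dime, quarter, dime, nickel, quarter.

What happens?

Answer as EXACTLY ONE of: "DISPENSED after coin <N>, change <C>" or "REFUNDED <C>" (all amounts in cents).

Price: 70¢
Coin 1 (dime, 10¢): balance = 10¢
Coin 2 (quarter, 25¢): balance = 35¢
Coin 3 (dime, 10¢): balance = 45¢
Coin 4 (nickel, 5¢): balance = 50¢
Coin 5 (quarter, 25¢): balance = 75¢
  → balance >= price → DISPENSE, change = 75 - 70 = 5¢

Answer: DISPENSED after coin 5, change 5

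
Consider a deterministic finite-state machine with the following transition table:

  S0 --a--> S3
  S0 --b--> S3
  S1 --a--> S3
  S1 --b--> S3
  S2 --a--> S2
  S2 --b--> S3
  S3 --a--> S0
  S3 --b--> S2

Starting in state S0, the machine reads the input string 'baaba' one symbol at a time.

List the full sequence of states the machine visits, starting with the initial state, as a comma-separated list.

Start: S0
  read 'b': S0 --b--> S3
  read 'a': S3 --a--> S0
  read 'a': S0 --a--> S3
  read 'b': S3 --b--> S2
  read 'a': S2 --a--> S2

Answer: S0, S3, S0, S3, S2, S2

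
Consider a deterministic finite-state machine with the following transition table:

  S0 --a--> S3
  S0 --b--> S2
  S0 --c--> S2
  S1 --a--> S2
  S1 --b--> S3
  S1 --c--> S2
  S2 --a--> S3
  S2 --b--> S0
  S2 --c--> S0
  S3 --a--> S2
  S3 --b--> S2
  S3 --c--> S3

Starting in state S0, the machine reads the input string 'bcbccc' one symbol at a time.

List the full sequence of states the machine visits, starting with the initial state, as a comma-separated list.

Answer: S0, S2, S0, S2, S0, S2, S0

Derivation:
Start: S0
  read 'b': S0 --b--> S2
  read 'c': S2 --c--> S0
  read 'b': S0 --b--> S2
  read 'c': S2 --c--> S0
  read 'c': S0 --c--> S2
  read 'c': S2 --c--> S0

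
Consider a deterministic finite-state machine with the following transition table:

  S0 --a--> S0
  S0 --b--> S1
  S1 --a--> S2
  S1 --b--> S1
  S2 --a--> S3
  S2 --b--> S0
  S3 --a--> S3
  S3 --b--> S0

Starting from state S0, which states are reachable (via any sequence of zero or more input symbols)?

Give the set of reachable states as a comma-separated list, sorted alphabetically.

BFS from S0:
  visit S0: S0--a-->S0 (seen), S0--b-->S1 (new)
  visit S1: S1--a-->S2 (new), S1--b-->S1 (seen)
  visit S2: S2--a-->S3 (new), S2--b-->S0 (seen)
  visit S3: S3--a-->S3 (seen), S3--b-->S0 (seen)

Answer: S0, S1, S2, S3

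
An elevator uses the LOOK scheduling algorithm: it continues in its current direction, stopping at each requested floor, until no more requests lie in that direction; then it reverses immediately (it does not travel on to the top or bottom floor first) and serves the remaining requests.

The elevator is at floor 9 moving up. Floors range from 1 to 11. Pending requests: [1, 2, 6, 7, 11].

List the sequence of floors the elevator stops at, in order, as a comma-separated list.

Answer: 11, 7, 6, 2, 1

Derivation:
Current: 9, moving UP
Serve above first (ascending): [11]
Then reverse, serve below (descending): [7, 6, 2, 1]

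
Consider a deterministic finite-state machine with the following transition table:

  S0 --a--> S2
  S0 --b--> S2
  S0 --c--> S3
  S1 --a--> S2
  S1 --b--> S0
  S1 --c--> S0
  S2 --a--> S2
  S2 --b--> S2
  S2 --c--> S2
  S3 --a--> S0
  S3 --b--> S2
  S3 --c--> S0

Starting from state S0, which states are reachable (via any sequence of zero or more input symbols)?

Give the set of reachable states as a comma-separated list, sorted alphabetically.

BFS from S0:
  visit S0: S0--a-->S2 (new), S0--b-->S2 (seen), S0--c-->S3 (new)
  visit S2: S2--a-->S2 (seen), S2--b-->S2 (seen), S2--c-->S2 (seen)
  visit S3: S3--a-->S0 (seen), S3--b-->S2 (seen), S3--c-->S0 (seen)

Answer: S0, S2, S3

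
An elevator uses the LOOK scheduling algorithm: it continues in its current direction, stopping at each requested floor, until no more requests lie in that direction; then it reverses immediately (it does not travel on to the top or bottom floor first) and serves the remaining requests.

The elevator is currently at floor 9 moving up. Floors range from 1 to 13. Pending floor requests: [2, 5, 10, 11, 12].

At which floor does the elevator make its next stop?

Answer: 10

Derivation:
Current floor: 9, direction: up
Requests above: [10, 11, 12]
Requests below: [2, 5]
Moving up and requests lie above → nearest above is min([10, 11, 12]) = 10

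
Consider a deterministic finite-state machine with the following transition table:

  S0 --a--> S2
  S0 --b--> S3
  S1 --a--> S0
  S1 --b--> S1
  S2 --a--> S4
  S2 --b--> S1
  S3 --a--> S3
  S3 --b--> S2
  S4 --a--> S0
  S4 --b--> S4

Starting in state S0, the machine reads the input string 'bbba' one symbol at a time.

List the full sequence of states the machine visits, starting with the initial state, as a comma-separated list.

Answer: S0, S3, S2, S1, S0

Derivation:
Start: S0
  read 'b': S0 --b--> S3
  read 'b': S3 --b--> S2
  read 'b': S2 --b--> S1
  read 'a': S1 --a--> S0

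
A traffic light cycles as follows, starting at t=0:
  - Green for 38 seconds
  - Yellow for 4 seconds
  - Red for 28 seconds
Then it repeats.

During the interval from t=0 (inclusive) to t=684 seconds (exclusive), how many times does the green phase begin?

Answer: 10

Derivation:
Cycle = 38+4+28 = 70s
green phase starts at t = k*70 + 0 for k=0,1,2,...
Need k*70+0 < 684 → k < 9.771
k ∈ {0, ..., 9} → 10 starts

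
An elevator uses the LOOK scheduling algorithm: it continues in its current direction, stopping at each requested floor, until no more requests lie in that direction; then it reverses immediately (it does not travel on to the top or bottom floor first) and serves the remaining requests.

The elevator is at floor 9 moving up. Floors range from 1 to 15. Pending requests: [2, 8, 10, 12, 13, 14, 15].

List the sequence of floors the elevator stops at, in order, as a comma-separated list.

Current: 9, moving UP
Serve above first (ascending): [10, 12, 13, 14, 15]
Then reverse, serve below (descending): [8, 2]

Answer: 10, 12, 13, 14, 15, 8, 2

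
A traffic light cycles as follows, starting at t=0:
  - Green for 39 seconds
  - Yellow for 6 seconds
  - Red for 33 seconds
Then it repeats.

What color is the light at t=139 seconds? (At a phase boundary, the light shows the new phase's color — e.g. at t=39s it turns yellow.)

Answer: red

Derivation:
Cycle length = 39 + 6 + 33 = 78s
t = 139, phase_t = 139 mod 78 = 61
61 >= 45 → RED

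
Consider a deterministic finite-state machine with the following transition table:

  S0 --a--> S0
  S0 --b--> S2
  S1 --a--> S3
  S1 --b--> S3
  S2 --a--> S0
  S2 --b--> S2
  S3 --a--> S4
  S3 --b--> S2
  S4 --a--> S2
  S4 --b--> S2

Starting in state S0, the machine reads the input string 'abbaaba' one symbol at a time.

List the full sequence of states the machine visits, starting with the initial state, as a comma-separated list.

Answer: S0, S0, S2, S2, S0, S0, S2, S0

Derivation:
Start: S0
  read 'a': S0 --a--> S0
  read 'b': S0 --b--> S2
  read 'b': S2 --b--> S2
  read 'a': S2 --a--> S0
  read 'a': S0 --a--> S0
  read 'b': S0 --b--> S2
  read 'a': S2 --a--> S0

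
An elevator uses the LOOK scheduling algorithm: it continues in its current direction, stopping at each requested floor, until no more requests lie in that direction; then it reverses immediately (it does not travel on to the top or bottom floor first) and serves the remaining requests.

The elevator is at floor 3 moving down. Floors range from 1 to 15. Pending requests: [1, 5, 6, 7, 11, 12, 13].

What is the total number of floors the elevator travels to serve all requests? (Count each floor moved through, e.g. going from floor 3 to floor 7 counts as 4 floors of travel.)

Start at floor 3 moving down, LOOK stop order: [1, 5, 6, 7, 11, 12, 13]
  3 → 1: |1-3| = 2, total = 2
  1 → 5: |5-1| = 4, total = 6
  5 → 6: |6-5| = 1, total = 7
  6 → 7: |7-6| = 1, total = 8
  7 → 11: |11-7| = 4, total = 12
  11 → 12: |12-11| = 1, total = 13
  12 → 13: |13-12| = 1, total = 14

Answer: 14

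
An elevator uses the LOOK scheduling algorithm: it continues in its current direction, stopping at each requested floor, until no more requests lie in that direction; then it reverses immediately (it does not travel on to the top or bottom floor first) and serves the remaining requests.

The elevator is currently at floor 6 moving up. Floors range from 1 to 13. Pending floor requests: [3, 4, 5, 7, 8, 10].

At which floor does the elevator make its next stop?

Answer: 7

Derivation:
Current floor: 6, direction: up
Requests above: [7, 8, 10]
Requests below: [3, 4, 5]
Moving up and requests lie above → nearest above is min([7, 8, 10]) = 7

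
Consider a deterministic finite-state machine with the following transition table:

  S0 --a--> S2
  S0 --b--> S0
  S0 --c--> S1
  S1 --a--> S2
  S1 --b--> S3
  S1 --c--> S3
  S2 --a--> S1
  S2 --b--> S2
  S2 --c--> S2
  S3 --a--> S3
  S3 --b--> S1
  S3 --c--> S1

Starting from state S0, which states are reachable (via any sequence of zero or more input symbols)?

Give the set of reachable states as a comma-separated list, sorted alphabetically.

Answer: S0, S1, S2, S3

Derivation:
BFS from S0:
  visit S0: S0--a-->S2 (new), S0--b-->S0 (seen), S0--c-->S1 (new)
  visit S2: S2--a-->S1 (seen), S2--b-->S2 (seen), S2--c-->S2 (seen)
  visit S1: S1--a-->S2 (seen), S1--b-->S3 (new), S1--c-->S3 (seen)
  visit S3: S3--a-->S3 (seen), S3--b-->S1 (seen), S3--c-->S1 (seen)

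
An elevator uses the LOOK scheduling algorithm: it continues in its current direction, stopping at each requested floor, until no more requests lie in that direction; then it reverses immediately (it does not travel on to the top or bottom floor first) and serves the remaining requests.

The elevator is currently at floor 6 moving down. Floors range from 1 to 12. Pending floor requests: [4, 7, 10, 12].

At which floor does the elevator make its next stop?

Current floor: 6, direction: down
Requests above: [7, 10, 12]
Requests below: [4]
Moving down and requests lie below → nearest below is max([4]) = 4

Answer: 4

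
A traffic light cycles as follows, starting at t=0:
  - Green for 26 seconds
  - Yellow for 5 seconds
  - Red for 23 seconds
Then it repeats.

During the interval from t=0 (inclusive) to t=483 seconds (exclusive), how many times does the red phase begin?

Answer: 9

Derivation:
Cycle = 26+5+23 = 54s
red phase starts at t = k*54 + 31 for k=0,1,2,...
Need k*54+31 < 483 → k < 8.370
k ∈ {0, ..., 8} → 9 starts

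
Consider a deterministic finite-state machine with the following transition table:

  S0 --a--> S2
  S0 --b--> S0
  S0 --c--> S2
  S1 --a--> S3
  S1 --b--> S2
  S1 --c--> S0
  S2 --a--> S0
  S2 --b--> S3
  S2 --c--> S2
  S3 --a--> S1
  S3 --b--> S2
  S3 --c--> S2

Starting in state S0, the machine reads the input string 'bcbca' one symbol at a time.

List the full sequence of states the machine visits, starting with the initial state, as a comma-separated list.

Answer: S0, S0, S2, S3, S2, S0

Derivation:
Start: S0
  read 'b': S0 --b--> S0
  read 'c': S0 --c--> S2
  read 'b': S2 --b--> S3
  read 'c': S3 --c--> S2
  read 'a': S2 --a--> S0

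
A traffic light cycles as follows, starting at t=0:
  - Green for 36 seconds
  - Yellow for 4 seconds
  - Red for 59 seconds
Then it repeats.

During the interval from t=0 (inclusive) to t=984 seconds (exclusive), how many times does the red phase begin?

Answer: 10

Derivation:
Cycle = 36+4+59 = 99s
red phase starts at t = k*99 + 40 for k=0,1,2,...
Need k*99+40 < 984 → k < 9.535
k ∈ {0, ..., 9} → 10 starts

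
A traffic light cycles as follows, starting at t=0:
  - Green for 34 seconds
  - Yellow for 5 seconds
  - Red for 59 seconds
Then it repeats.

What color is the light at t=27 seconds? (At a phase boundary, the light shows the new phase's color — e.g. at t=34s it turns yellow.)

Cycle length = 34 + 5 + 59 = 98s
t = 27, phase_t = 27 mod 98 = 27
27 < 34 (green end) → GREEN

Answer: green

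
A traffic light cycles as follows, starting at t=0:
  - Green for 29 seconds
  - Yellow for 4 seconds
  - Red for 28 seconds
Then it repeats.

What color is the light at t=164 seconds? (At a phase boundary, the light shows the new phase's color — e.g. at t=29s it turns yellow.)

Answer: red

Derivation:
Cycle length = 29 + 4 + 28 = 61s
t = 164, phase_t = 164 mod 61 = 42
42 >= 33 → RED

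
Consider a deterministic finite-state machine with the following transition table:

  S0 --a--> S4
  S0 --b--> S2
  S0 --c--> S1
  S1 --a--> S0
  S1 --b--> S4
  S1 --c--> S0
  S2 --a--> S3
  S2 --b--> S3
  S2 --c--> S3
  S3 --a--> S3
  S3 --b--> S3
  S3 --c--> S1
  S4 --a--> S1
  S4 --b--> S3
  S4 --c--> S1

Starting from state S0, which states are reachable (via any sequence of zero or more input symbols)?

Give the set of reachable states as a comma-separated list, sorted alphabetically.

BFS from S0:
  visit S0: S0--a-->S4 (new), S0--b-->S2 (new), S0--c-->S1 (new)
  visit S4: S4--a-->S1 (seen), S4--b-->S3 (new), S4--c-->S1 (seen)
  visit S2: S2--a-->S3 (seen), S2--b-->S3 (seen), S2--c-->S3 (seen)
  visit S1: S1--a-->S0 (seen), S1--b-->S4 (seen), S1--c-->S0 (seen)
  visit S3: S3--a-->S3 (seen), S3--b-->S3 (seen), S3--c-->S1 (seen)

Answer: S0, S1, S2, S3, S4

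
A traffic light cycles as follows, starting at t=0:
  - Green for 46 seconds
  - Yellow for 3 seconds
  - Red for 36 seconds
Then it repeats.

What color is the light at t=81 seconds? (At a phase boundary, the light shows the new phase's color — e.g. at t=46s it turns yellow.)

Answer: red

Derivation:
Cycle length = 46 + 3 + 36 = 85s
t = 81, phase_t = 81 mod 85 = 81
81 >= 49 → RED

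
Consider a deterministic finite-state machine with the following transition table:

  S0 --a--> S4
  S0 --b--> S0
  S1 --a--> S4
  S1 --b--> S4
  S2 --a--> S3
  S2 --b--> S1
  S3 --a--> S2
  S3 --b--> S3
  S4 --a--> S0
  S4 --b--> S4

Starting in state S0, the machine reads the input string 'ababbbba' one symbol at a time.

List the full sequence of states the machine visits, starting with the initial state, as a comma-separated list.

Answer: S0, S4, S4, S0, S0, S0, S0, S0, S4

Derivation:
Start: S0
  read 'a': S0 --a--> S4
  read 'b': S4 --b--> S4
  read 'a': S4 --a--> S0
  read 'b': S0 --b--> S0
  read 'b': S0 --b--> S0
  read 'b': S0 --b--> S0
  read 'b': S0 --b--> S0
  read 'a': S0 --a--> S4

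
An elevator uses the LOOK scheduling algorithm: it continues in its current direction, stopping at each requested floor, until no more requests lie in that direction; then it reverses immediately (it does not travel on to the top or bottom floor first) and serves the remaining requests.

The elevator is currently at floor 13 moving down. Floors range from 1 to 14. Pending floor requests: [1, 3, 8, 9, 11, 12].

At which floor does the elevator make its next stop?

Current floor: 13, direction: down
Requests above: []
Requests below: [1, 3, 8, 9, 11, 12]
Moving down and requests lie below → nearest below is max([1, 3, 8, 9, 11, 12]) = 12

Answer: 12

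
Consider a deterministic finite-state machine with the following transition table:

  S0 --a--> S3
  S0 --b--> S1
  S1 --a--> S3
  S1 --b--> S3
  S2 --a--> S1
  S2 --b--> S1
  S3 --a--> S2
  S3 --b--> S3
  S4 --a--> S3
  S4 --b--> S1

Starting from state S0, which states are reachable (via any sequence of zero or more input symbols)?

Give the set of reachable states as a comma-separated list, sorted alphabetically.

BFS from S0:
  visit S0: S0--a-->S3 (new), S0--b-->S1 (new)
  visit S3: S3--a-->S2 (new), S3--b-->S3 (seen)
  visit S1: S1--a-->S3 (seen), S1--b-->S3 (seen)
  visit S2: S2--a-->S1 (seen), S2--b-->S1 (seen)

Answer: S0, S1, S2, S3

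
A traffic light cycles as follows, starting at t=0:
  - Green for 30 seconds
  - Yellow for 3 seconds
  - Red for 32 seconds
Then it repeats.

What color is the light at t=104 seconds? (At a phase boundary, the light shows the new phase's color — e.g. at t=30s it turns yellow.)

Cycle length = 30 + 3 + 32 = 65s
t = 104, phase_t = 104 mod 65 = 39
39 >= 33 → RED

Answer: red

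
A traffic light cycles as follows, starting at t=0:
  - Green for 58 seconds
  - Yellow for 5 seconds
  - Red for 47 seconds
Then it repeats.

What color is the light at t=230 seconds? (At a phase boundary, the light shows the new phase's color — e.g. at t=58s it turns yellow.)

Cycle length = 58 + 5 + 47 = 110s
t = 230, phase_t = 230 mod 110 = 10
10 < 58 (green end) → GREEN

Answer: green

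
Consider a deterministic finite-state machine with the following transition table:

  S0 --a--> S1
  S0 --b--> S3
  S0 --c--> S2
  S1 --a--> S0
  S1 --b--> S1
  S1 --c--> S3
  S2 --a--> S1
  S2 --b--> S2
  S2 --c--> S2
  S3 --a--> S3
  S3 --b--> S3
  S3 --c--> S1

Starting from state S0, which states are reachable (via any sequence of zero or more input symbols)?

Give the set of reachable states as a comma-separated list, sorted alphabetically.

BFS from S0:
  visit S0: S0--a-->S1 (new), S0--b-->S3 (new), S0--c-->S2 (new)
  visit S1: S1--a-->S0 (seen), S1--b-->S1 (seen), S1--c-->S3 (seen)
  visit S3: S3--a-->S3 (seen), S3--b-->S3 (seen), S3--c-->S1 (seen)
  visit S2: S2--a-->S1 (seen), S2--b-->S2 (seen), S2--c-->S2 (seen)

Answer: S0, S1, S2, S3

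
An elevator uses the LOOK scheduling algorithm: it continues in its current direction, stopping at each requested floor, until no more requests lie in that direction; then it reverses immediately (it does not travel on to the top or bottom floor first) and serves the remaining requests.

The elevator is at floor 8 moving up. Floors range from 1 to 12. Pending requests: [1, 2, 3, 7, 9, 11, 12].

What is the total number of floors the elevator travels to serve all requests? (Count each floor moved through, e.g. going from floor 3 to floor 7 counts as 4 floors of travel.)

Start at floor 8 moving up, LOOK stop order: [9, 11, 12, 7, 3, 2, 1]
  8 → 9: |9-8| = 1, total = 1
  9 → 11: |11-9| = 2, total = 3
  11 → 12: |12-11| = 1, total = 4
  12 → 7: |7-12| = 5, total = 9
  7 → 3: |3-7| = 4, total = 13
  3 → 2: |2-3| = 1, total = 14
  2 → 1: |1-2| = 1, total = 15

Answer: 15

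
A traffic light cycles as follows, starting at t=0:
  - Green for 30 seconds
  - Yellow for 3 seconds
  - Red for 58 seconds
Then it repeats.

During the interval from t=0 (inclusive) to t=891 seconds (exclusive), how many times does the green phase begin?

Answer: 10

Derivation:
Cycle = 30+3+58 = 91s
green phase starts at t = k*91 + 0 for k=0,1,2,...
Need k*91+0 < 891 → k < 9.791
k ∈ {0, ..., 9} → 10 starts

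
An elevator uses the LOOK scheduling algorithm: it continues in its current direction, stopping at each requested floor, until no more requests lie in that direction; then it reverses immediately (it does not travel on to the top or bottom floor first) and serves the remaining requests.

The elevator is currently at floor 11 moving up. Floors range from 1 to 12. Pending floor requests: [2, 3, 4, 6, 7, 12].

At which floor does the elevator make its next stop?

Answer: 12

Derivation:
Current floor: 11, direction: up
Requests above: [12]
Requests below: [2, 3, 4, 6, 7]
Moving up and requests lie above → nearest above is min([12]) = 12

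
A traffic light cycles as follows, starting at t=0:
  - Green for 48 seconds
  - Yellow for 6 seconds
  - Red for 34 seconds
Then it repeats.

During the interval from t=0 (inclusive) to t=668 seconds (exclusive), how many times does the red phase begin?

Answer: 7

Derivation:
Cycle = 48+6+34 = 88s
red phase starts at t = k*88 + 54 for k=0,1,2,...
Need k*88+54 < 668 → k < 6.977
k ∈ {0, ..., 6} → 7 starts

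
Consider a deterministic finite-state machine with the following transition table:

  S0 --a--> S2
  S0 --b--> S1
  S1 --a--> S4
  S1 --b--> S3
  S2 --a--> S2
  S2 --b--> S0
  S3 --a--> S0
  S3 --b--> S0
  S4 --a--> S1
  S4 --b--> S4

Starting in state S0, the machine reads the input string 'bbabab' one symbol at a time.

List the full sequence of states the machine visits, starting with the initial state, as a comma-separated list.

Start: S0
  read 'b': S0 --b--> S1
  read 'b': S1 --b--> S3
  read 'a': S3 --a--> S0
  read 'b': S0 --b--> S1
  read 'a': S1 --a--> S4
  read 'b': S4 --b--> S4

Answer: S0, S1, S3, S0, S1, S4, S4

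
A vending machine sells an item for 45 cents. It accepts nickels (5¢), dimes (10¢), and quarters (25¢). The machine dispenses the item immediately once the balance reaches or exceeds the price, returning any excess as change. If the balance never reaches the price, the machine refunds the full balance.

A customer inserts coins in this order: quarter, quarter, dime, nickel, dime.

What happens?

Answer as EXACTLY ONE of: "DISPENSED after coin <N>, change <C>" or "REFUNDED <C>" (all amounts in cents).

Answer: DISPENSED after coin 2, change 5

Derivation:
Price: 45¢
Coin 1 (quarter, 25¢): balance = 25¢
Coin 2 (quarter, 25¢): balance = 50¢
  → balance >= price → DISPENSE, change = 50 - 45 = 5¢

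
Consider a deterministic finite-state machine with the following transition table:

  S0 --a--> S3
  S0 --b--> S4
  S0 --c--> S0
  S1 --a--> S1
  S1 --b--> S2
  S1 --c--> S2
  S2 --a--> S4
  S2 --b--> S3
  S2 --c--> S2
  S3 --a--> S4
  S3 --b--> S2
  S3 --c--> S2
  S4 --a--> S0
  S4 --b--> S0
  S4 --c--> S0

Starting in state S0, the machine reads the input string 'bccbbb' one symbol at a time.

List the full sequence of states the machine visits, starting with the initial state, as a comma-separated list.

Answer: S0, S4, S0, S0, S4, S0, S4

Derivation:
Start: S0
  read 'b': S0 --b--> S4
  read 'c': S4 --c--> S0
  read 'c': S0 --c--> S0
  read 'b': S0 --b--> S4
  read 'b': S4 --b--> S0
  read 'b': S0 --b--> S4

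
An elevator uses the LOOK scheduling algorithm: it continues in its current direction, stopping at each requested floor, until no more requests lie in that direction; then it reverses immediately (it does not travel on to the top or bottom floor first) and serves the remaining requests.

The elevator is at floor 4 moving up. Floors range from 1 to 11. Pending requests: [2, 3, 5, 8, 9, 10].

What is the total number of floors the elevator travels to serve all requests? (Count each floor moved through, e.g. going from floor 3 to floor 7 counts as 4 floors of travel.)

Start at floor 4 moving up, LOOK stop order: [5, 8, 9, 10, 3, 2]
  4 → 5: |5-4| = 1, total = 1
  5 → 8: |8-5| = 3, total = 4
  8 → 9: |9-8| = 1, total = 5
  9 → 10: |10-9| = 1, total = 6
  10 → 3: |3-10| = 7, total = 13
  3 → 2: |2-3| = 1, total = 14

Answer: 14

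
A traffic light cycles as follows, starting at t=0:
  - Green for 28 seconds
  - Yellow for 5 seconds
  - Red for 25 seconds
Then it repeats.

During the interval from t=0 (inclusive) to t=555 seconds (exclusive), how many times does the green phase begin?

Cycle = 28+5+25 = 58s
green phase starts at t = k*58 + 0 for k=0,1,2,...
Need k*58+0 < 555 → k < 9.569
k ∈ {0, ..., 9} → 10 starts

Answer: 10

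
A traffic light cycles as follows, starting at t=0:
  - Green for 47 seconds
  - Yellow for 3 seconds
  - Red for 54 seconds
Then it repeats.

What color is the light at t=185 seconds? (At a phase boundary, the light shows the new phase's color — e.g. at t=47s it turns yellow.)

Cycle length = 47 + 3 + 54 = 104s
t = 185, phase_t = 185 mod 104 = 81
81 >= 50 → RED

Answer: red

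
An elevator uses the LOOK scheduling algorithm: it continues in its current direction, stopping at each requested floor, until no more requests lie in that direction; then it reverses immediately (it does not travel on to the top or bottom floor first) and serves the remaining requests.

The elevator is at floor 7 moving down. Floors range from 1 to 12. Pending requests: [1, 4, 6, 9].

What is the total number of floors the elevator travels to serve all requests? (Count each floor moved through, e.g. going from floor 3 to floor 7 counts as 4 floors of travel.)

Answer: 14

Derivation:
Start at floor 7 moving down, LOOK stop order: [6, 4, 1, 9]
  7 → 6: |6-7| = 1, total = 1
  6 → 4: |4-6| = 2, total = 3
  4 → 1: |1-4| = 3, total = 6
  1 → 9: |9-1| = 8, total = 14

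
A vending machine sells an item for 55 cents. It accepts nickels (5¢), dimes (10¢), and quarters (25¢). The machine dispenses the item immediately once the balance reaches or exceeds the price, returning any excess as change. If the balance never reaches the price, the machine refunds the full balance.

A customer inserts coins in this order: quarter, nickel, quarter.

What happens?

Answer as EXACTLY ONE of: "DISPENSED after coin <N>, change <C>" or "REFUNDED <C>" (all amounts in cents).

Answer: DISPENSED after coin 3, change 0

Derivation:
Price: 55¢
Coin 1 (quarter, 25¢): balance = 25¢
Coin 2 (nickel, 5¢): balance = 30¢
Coin 3 (quarter, 25¢): balance = 55¢
  → balance >= price → DISPENSE, change = 55 - 55 = 0¢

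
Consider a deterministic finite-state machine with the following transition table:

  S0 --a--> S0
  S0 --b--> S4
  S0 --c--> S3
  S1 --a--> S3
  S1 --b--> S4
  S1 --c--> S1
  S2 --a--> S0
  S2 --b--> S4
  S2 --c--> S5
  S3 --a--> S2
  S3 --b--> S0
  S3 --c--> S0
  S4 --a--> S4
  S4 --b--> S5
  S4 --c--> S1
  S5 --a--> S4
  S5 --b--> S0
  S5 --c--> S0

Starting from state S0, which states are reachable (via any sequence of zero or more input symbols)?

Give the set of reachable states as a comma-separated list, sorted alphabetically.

Answer: S0, S1, S2, S3, S4, S5

Derivation:
BFS from S0:
  visit S0: S0--a-->S0 (seen), S0--b-->S4 (new), S0--c-->S3 (new)
  visit S4: S4--a-->S4 (seen), S4--b-->S5 (new), S4--c-->S1 (new)
  visit S3: S3--a-->S2 (new), S3--b-->S0 (seen), S3--c-->S0 (seen)
  visit S5: S5--a-->S4 (seen), S5--b-->S0 (seen), S5--c-->S0 (seen)
  visit S1: S1--a-->S3 (seen), S1--b-->S4 (seen), S1--c-->S1 (seen)
  visit S2: S2--a-->S0 (seen), S2--b-->S4 (seen), S2--c-->S5 (seen)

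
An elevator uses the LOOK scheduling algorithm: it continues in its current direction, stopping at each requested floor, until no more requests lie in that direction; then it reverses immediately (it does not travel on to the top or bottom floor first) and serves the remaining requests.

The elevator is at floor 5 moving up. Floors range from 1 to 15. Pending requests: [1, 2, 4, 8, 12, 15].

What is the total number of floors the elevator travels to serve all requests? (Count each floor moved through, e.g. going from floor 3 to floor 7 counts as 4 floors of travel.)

Answer: 24

Derivation:
Start at floor 5 moving up, LOOK stop order: [8, 12, 15, 4, 2, 1]
  5 → 8: |8-5| = 3, total = 3
  8 → 12: |12-8| = 4, total = 7
  12 → 15: |15-12| = 3, total = 10
  15 → 4: |4-15| = 11, total = 21
  4 → 2: |2-4| = 2, total = 23
  2 → 1: |1-2| = 1, total = 24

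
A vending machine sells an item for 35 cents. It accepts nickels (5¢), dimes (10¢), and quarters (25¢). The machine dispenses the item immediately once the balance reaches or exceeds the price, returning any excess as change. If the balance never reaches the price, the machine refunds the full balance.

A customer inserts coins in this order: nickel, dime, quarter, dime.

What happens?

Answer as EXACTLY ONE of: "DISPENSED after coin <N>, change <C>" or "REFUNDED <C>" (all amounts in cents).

Answer: DISPENSED after coin 3, change 5

Derivation:
Price: 35¢
Coin 1 (nickel, 5¢): balance = 5¢
Coin 2 (dime, 10¢): balance = 15¢
Coin 3 (quarter, 25¢): balance = 40¢
  → balance >= price → DISPENSE, change = 40 - 35 = 5¢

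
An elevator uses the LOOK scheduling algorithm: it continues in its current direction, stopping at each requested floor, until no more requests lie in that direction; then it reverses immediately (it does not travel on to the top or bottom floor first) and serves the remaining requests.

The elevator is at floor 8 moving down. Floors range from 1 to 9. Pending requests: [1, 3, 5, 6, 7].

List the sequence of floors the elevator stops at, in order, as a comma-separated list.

Answer: 7, 6, 5, 3, 1

Derivation:
Current: 8, moving DOWN
Serve below first (descending): [7, 6, 5, 3, 1]
Then reverse, serve above (ascending): []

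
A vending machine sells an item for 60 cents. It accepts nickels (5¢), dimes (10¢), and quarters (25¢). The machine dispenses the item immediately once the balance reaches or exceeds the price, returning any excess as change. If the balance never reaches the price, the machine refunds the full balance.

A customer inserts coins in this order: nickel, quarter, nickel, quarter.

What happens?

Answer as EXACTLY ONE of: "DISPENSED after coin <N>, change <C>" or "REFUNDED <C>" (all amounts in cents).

Price: 60¢
Coin 1 (nickel, 5¢): balance = 5¢
Coin 2 (quarter, 25¢): balance = 30¢
Coin 3 (nickel, 5¢): balance = 35¢
Coin 4 (quarter, 25¢): balance = 60¢
  → balance >= price → DISPENSE, change = 60 - 60 = 0¢

Answer: DISPENSED after coin 4, change 0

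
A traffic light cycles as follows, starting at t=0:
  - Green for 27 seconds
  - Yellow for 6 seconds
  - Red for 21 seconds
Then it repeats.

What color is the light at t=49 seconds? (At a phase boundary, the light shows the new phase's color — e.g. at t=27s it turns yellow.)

Answer: red

Derivation:
Cycle length = 27 + 6 + 21 = 54s
t = 49, phase_t = 49 mod 54 = 49
49 >= 33 → RED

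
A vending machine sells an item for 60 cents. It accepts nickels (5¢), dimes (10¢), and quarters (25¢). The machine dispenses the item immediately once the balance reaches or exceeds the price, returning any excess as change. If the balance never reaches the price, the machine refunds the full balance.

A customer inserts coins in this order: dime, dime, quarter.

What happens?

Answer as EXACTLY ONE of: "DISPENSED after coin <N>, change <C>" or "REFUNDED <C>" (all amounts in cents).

Answer: REFUNDED 45

Derivation:
Price: 60¢
Coin 1 (dime, 10¢): balance = 10¢
Coin 2 (dime, 10¢): balance = 20¢
Coin 3 (quarter, 25¢): balance = 45¢
All coins inserted, balance 45¢ < price 60¢ → REFUND 45¢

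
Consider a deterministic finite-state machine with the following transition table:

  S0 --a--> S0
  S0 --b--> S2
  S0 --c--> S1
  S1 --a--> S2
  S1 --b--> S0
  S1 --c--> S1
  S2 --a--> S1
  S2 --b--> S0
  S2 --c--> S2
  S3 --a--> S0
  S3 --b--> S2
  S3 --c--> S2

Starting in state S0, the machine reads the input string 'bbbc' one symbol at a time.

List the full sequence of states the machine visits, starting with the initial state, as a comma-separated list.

Start: S0
  read 'b': S0 --b--> S2
  read 'b': S2 --b--> S0
  read 'b': S0 --b--> S2
  read 'c': S2 --c--> S2

Answer: S0, S2, S0, S2, S2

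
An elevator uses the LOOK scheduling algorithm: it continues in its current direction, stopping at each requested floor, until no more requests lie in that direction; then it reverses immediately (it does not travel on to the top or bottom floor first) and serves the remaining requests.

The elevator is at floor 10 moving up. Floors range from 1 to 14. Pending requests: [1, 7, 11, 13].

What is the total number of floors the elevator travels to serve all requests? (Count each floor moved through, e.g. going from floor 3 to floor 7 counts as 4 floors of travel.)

Start at floor 10 moving up, LOOK stop order: [11, 13, 7, 1]
  10 → 11: |11-10| = 1, total = 1
  11 → 13: |13-11| = 2, total = 3
  13 → 7: |7-13| = 6, total = 9
  7 → 1: |1-7| = 6, total = 15

Answer: 15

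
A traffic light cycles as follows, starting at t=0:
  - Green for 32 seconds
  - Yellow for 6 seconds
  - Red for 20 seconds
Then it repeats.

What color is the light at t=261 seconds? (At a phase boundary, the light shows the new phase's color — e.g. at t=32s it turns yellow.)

Cycle length = 32 + 6 + 20 = 58s
t = 261, phase_t = 261 mod 58 = 29
29 < 32 (green end) → GREEN

Answer: green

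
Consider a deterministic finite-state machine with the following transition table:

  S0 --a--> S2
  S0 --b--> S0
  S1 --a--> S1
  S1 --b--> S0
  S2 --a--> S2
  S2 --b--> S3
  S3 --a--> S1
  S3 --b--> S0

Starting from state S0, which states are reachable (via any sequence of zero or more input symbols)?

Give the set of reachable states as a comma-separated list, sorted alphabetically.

Answer: S0, S1, S2, S3

Derivation:
BFS from S0:
  visit S0: S0--a-->S2 (new), S0--b-->S0 (seen)
  visit S2: S2--a-->S2 (seen), S2--b-->S3 (new)
  visit S3: S3--a-->S1 (new), S3--b-->S0 (seen)
  visit S1: S1--a-->S1 (seen), S1--b-->S0 (seen)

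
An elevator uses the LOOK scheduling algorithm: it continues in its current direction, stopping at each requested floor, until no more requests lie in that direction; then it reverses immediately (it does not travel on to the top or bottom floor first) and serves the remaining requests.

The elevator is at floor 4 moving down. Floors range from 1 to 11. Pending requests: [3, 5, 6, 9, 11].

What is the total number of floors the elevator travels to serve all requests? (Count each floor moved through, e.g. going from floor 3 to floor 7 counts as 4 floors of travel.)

Answer: 9

Derivation:
Start at floor 4 moving down, LOOK stop order: [3, 5, 6, 9, 11]
  4 → 3: |3-4| = 1, total = 1
  3 → 5: |5-3| = 2, total = 3
  5 → 6: |6-5| = 1, total = 4
  6 → 9: |9-6| = 3, total = 7
  9 → 11: |11-9| = 2, total = 9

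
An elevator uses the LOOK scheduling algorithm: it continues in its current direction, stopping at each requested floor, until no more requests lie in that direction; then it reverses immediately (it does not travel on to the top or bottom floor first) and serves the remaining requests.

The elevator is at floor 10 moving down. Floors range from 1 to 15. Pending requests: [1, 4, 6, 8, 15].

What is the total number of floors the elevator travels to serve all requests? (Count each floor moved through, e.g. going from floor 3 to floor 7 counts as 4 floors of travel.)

Answer: 23

Derivation:
Start at floor 10 moving down, LOOK stop order: [8, 6, 4, 1, 15]
  10 → 8: |8-10| = 2, total = 2
  8 → 6: |6-8| = 2, total = 4
  6 → 4: |4-6| = 2, total = 6
  4 → 1: |1-4| = 3, total = 9
  1 → 15: |15-1| = 14, total = 23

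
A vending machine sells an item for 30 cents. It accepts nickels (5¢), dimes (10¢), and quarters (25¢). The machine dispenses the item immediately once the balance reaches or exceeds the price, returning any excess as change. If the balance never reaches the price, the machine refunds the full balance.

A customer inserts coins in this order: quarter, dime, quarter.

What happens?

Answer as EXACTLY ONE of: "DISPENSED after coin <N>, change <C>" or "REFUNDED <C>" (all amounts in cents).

Price: 30¢
Coin 1 (quarter, 25¢): balance = 25¢
Coin 2 (dime, 10¢): balance = 35¢
  → balance >= price → DISPENSE, change = 35 - 30 = 5¢

Answer: DISPENSED after coin 2, change 5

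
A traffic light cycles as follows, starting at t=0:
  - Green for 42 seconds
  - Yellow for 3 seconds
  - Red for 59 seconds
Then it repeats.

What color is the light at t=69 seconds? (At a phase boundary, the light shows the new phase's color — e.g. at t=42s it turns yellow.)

Cycle length = 42 + 3 + 59 = 104s
t = 69, phase_t = 69 mod 104 = 69
69 >= 45 → RED

Answer: red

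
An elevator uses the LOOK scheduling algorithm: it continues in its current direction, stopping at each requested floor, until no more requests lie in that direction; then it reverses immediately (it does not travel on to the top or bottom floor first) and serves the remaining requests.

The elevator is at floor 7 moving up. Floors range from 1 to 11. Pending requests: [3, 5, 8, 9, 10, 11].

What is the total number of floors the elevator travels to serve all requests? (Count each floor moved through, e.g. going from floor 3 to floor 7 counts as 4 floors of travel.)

Start at floor 7 moving up, LOOK stop order: [8, 9, 10, 11, 5, 3]
  7 → 8: |8-7| = 1, total = 1
  8 → 9: |9-8| = 1, total = 2
  9 → 10: |10-9| = 1, total = 3
  10 → 11: |11-10| = 1, total = 4
  11 → 5: |5-11| = 6, total = 10
  5 → 3: |3-5| = 2, total = 12

Answer: 12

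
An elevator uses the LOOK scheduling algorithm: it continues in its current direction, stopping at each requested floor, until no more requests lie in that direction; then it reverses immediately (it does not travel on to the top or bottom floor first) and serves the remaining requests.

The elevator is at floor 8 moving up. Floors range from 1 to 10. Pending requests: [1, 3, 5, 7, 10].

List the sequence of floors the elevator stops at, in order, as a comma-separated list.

Current: 8, moving UP
Serve above first (ascending): [10]
Then reverse, serve below (descending): [7, 5, 3, 1]

Answer: 10, 7, 5, 3, 1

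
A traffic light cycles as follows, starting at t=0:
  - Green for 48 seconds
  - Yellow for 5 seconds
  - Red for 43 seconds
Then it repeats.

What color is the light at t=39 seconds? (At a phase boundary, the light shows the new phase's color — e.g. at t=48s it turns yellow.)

Answer: green

Derivation:
Cycle length = 48 + 5 + 43 = 96s
t = 39, phase_t = 39 mod 96 = 39
39 < 48 (green end) → GREEN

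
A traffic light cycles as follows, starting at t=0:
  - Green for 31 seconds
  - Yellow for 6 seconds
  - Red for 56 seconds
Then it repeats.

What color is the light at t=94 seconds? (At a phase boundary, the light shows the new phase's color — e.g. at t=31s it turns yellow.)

Cycle length = 31 + 6 + 56 = 93s
t = 94, phase_t = 94 mod 93 = 1
1 < 31 (green end) → GREEN

Answer: green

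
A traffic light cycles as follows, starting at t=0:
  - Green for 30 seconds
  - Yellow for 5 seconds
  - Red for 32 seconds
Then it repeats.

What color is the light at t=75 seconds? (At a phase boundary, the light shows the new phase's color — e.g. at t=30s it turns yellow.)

Answer: green

Derivation:
Cycle length = 30 + 5 + 32 = 67s
t = 75, phase_t = 75 mod 67 = 8
8 < 30 (green end) → GREEN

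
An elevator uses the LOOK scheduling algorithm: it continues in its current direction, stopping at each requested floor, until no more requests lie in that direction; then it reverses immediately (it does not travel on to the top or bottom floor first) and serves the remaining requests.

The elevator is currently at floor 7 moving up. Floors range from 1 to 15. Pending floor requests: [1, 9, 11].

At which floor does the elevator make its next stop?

Current floor: 7, direction: up
Requests above: [9, 11]
Requests below: [1]
Moving up and requests lie above → nearest above is min([9, 11]) = 9

Answer: 9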